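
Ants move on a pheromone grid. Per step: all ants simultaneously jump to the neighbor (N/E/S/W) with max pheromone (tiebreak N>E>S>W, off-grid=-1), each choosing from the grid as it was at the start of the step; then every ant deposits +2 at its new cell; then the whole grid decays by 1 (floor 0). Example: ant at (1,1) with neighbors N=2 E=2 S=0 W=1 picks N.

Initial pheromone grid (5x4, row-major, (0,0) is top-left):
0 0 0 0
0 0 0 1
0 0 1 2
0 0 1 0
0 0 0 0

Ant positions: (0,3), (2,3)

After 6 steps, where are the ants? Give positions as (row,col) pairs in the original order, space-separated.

Step 1: ant0:(0,3)->S->(1,3) | ant1:(2,3)->N->(1,3)
  grid max=4 at (1,3)
Step 2: ant0:(1,3)->S->(2,3) | ant1:(1,3)->S->(2,3)
  grid max=4 at (2,3)
Step 3: ant0:(2,3)->N->(1,3) | ant1:(2,3)->N->(1,3)
  grid max=6 at (1,3)
Step 4: ant0:(1,3)->S->(2,3) | ant1:(1,3)->S->(2,3)
  grid max=6 at (2,3)
Step 5: ant0:(2,3)->N->(1,3) | ant1:(2,3)->N->(1,3)
  grid max=8 at (1,3)
Step 6: ant0:(1,3)->S->(2,3) | ant1:(1,3)->S->(2,3)
  grid max=8 at (2,3)

(2,3) (2,3)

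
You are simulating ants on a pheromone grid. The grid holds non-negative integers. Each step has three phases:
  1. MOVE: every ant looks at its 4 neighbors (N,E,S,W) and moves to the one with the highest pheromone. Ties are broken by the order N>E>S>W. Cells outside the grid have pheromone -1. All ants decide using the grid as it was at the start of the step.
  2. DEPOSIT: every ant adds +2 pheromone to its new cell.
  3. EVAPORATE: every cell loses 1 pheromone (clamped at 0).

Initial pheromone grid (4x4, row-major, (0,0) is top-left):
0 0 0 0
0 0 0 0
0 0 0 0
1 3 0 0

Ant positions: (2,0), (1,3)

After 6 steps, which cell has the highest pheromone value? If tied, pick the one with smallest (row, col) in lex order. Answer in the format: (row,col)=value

Answer: (3,1)=3

Derivation:
Step 1: ant0:(2,0)->S->(3,0) | ant1:(1,3)->N->(0,3)
  grid max=2 at (3,0)
Step 2: ant0:(3,0)->E->(3,1) | ant1:(0,3)->S->(1,3)
  grid max=3 at (3,1)
Step 3: ant0:(3,1)->W->(3,0) | ant1:(1,3)->N->(0,3)
  grid max=2 at (3,0)
Step 4: ant0:(3,0)->E->(3,1) | ant1:(0,3)->S->(1,3)
  grid max=3 at (3,1)
Step 5: ant0:(3,1)->W->(3,0) | ant1:(1,3)->N->(0,3)
  grid max=2 at (3,0)
Step 6: ant0:(3,0)->E->(3,1) | ant1:(0,3)->S->(1,3)
  grid max=3 at (3,1)
Final grid:
  0 0 0 0
  0 0 0 1
  0 0 0 0
  1 3 0 0
Max pheromone 3 at (3,1)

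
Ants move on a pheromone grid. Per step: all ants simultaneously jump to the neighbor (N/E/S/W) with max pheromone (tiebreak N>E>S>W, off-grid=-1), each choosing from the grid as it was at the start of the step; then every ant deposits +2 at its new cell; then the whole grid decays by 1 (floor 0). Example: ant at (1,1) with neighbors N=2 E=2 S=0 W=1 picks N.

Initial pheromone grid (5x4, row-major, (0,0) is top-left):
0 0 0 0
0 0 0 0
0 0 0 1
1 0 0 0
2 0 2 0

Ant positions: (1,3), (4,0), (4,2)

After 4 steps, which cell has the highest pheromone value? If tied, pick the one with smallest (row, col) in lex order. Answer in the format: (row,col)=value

Answer: (4,0)=2

Derivation:
Step 1: ant0:(1,3)->S->(2,3) | ant1:(4,0)->N->(3,0) | ant2:(4,2)->N->(3,2)
  grid max=2 at (2,3)
Step 2: ant0:(2,3)->N->(1,3) | ant1:(3,0)->S->(4,0) | ant2:(3,2)->S->(4,2)
  grid max=2 at (4,0)
Step 3: ant0:(1,3)->S->(2,3) | ant1:(4,0)->N->(3,0) | ant2:(4,2)->N->(3,2)
  grid max=2 at (2,3)
Step 4: ant0:(2,3)->N->(1,3) | ant1:(3,0)->S->(4,0) | ant2:(3,2)->S->(4,2)
  grid max=2 at (4,0)
Final grid:
  0 0 0 0
  0 0 0 1
  0 0 0 1
  1 0 0 0
  2 0 2 0
Max pheromone 2 at (4,0)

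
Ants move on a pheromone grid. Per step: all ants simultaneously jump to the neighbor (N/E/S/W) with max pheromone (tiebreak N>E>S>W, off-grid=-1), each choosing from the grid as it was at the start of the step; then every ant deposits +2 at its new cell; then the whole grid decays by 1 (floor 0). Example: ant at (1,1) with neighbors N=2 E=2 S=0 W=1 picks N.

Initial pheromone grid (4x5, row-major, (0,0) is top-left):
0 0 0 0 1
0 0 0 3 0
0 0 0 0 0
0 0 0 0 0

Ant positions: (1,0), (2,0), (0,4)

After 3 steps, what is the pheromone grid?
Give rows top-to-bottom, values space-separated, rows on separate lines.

After step 1: ants at (0,0),(1,0),(1,4)
  1 0 0 0 0
  1 0 0 2 1
  0 0 0 0 0
  0 0 0 0 0
After step 2: ants at (1,0),(0,0),(1,3)
  2 0 0 0 0
  2 0 0 3 0
  0 0 0 0 0
  0 0 0 0 0
After step 3: ants at (0,0),(1,0),(0,3)
  3 0 0 1 0
  3 0 0 2 0
  0 0 0 0 0
  0 0 0 0 0

3 0 0 1 0
3 0 0 2 0
0 0 0 0 0
0 0 0 0 0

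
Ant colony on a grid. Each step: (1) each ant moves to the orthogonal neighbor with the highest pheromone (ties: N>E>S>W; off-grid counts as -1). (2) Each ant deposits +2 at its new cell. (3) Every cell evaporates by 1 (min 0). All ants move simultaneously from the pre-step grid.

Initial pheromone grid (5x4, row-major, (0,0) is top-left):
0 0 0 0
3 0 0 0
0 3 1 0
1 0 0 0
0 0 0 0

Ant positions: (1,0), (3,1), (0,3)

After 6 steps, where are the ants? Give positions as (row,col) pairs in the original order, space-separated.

Step 1: ant0:(1,0)->N->(0,0) | ant1:(3,1)->N->(2,1) | ant2:(0,3)->S->(1,3)
  grid max=4 at (2,1)
Step 2: ant0:(0,0)->S->(1,0) | ant1:(2,1)->N->(1,1) | ant2:(1,3)->N->(0,3)
  grid max=3 at (1,0)
Step 3: ant0:(1,0)->E->(1,1) | ant1:(1,1)->S->(2,1) | ant2:(0,3)->S->(1,3)
  grid max=4 at (2,1)
Step 4: ant0:(1,1)->S->(2,1) | ant1:(2,1)->N->(1,1) | ant2:(1,3)->N->(0,3)
  grid max=5 at (2,1)
Step 5: ant0:(2,1)->N->(1,1) | ant1:(1,1)->S->(2,1) | ant2:(0,3)->S->(1,3)
  grid max=6 at (2,1)
Step 6: ant0:(1,1)->S->(2,1) | ant1:(2,1)->N->(1,1) | ant2:(1,3)->N->(0,3)
  grid max=7 at (2,1)

(2,1) (1,1) (0,3)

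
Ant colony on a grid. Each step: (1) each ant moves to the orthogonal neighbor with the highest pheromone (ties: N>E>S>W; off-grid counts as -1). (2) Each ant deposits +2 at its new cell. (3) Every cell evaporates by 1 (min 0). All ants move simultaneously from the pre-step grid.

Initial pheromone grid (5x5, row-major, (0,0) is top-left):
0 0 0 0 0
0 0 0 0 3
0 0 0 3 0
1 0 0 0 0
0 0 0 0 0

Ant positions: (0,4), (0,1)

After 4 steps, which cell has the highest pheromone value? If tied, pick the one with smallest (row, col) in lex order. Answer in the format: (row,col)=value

Step 1: ant0:(0,4)->S->(1,4) | ant1:(0,1)->E->(0,2)
  grid max=4 at (1,4)
Step 2: ant0:(1,4)->N->(0,4) | ant1:(0,2)->E->(0,3)
  grid max=3 at (1,4)
Step 3: ant0:(0,4)->S->(1,4) | ant1:(0,3)->E->(0,4)
  grid max=4 at (1,4)
Step 4: ant0:(1,4)->N->(0,4) | ant1:(0,4)->S->(1,4)
  grid max=5 at (1,4)
Final grid:
  0 0 0 0 3
  0 0 0 0 5
  0 0 0 0 0
  0 0 0 0 0
  0 0 0 0 0
Max pheromone 5 at (1,4)

Answer: (1,4)=5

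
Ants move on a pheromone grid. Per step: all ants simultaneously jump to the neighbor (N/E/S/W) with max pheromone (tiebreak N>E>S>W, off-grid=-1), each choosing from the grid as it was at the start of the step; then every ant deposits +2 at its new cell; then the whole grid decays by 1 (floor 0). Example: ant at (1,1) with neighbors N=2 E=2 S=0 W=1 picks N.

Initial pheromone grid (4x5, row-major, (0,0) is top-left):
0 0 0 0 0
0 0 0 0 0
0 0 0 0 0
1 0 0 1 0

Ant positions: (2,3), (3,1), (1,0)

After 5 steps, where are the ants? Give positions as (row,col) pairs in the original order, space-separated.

Step 1: ant0:(2,3)->S->(3,3) | ant1:(3,1)->W->(3,0) | ant2:(1,0)->N->(0,0)
  grid max=2 at (3,0)
Step 2: ant0:(3,3)->N->(2,3) | ant1:(3,0)->N->(2,0) | ant2:(0,0)->E->(0,1)
  grid max=1 at (0,1)
Step 3: ant0:(2,3)->S->(3,3) | ant1:(2,0)->S->(3,0) | ant2:(0,1)->E->(0,2)
  grid max=2 at (3,0)
Step 4: ant0:(3,3)->N->(2,3) | ant1:(3,0)->N->(2,0) | ant2:(0,2)->E->(0,3)
  grid max=1 at (0,3)
Step 5: ant0:(2,3)->S->(3,3) | ant1:(2,0)->S->(3,0) | ant2:(0,3)->E->(0,4)
  grid max=2 at (3,0)

(3,3) (3,0) (0,4)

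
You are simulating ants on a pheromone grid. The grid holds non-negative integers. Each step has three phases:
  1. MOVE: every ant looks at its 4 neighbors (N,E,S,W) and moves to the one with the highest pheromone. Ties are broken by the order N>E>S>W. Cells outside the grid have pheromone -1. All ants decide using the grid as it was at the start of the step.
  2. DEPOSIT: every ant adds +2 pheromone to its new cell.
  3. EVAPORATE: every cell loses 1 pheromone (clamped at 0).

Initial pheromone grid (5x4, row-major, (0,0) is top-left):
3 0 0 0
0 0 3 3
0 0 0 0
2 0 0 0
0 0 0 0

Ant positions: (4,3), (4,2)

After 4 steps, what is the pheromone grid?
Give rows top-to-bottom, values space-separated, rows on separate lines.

After step 1: ants at (3,3),(3,2)
  2 0 0 0
  0 0 2 2
  0 0 0 0
  1 0 1 1
  0 0 0 0
After step 2: ants at (3,2),(3,3)
  1 0 0 0
  0 0 1 1
  0 0 0 0
  0 0 2 2
  0 0 0 0
After step 3: ants at (3,3),(3,2)
  0 0 0 0
  0 0 0 0
  0 0 0 0
  0 0 3 3
  0 0 0 0
After step 4: ants at (3,2),(3,3)
  0 0 0 0
  0 0 0 0
  0 0 0 0
  0 0 4 4
  0 0 0 0

0 0 0 0
0 0 0 0
0 0 0 0
0 0 4 4
0 0 0 0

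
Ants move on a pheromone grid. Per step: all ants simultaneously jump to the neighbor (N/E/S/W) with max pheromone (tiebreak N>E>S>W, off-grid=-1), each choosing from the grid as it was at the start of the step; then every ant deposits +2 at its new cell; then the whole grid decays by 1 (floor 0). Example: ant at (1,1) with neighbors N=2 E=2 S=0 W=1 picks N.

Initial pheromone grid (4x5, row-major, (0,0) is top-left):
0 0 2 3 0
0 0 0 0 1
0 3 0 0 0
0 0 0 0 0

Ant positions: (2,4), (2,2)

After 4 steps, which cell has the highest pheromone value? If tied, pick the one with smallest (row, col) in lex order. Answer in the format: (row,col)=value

Answer: (2,1)=3

Derivation:
Step 1: ant0:(2,4)->N->(1,4) | ant1:(2,2)->W->(2,1)
  grid max=4 at (2,1)
Step 2: ant0:(1,4)->N->(0,4) | ant1:(2,1)->N->(1,1)
  grid max=3 at (2,1)
Step 3: ant0:(0,4)->S->(1,4) | ant1:(1,1)->S->(2,1)
  grid max=4 at (2,1)
Step 4: ant0:(1,4)->N->(0,4) | ant1:(2,1)->N->(1,1)
  grid max=3 at (2,1)
Final grid:
  0 0 0 0 1
  0 1 0 0 1
  0 3 0 0 0
  0 0 0 0 0
Max pheromone 3 at (2,1)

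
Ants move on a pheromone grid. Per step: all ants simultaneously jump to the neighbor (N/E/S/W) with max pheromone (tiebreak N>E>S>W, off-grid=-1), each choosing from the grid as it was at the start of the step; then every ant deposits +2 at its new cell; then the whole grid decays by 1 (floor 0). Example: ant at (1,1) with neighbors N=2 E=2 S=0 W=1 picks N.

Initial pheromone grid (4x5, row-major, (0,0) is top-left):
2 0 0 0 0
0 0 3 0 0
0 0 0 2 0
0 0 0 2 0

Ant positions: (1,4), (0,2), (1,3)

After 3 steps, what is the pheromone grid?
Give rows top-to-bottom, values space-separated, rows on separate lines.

After step 1: ants at (0,4),(1,2),(1,2)
  1 0 0 0 1
  0 0 6 0 0
  0 0 0 1 0
  0 0 0 1 0
After step 2: ants at (1,4),(0,2),(0,2)
  0 0 3 0 0
  0 0 5 0 1
  0 0 0 0 0
  0 0 0 0 0
After step 3: ants at (0,4),(1,2),(1,2)
  0 0 2 0 1
  0 0 8 0 0
  0 0 0 0 0
  0 0 0 0 0

0 0 2 0 1
0 0 8 0 0
0 0 0 0 0
0 0 0 0 0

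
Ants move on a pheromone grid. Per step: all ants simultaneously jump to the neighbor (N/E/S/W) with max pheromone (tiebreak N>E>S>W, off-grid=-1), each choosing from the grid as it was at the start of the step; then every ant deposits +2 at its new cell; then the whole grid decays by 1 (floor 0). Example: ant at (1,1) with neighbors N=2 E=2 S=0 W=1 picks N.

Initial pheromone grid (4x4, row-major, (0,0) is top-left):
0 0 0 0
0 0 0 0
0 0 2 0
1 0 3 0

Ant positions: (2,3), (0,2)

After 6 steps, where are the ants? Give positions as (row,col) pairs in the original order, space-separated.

Step 1: ant0:(2,3)->W->(2,2) | ant1:(0,2)->E->(0,3)
  grid max=3 at (2,2)
Step 2: ant0:(2,2)->S->(3,2) | ant1:(0,3)->S->(1,3)
  grid max=3 at (3,2)
Step 3: ant0:(3,2)->N->(2,2) | ant1:(1,3)->N->(0,3)
  grid max=3 at (2,2)
Step 4: ant0:(2,2)->S->(3,2) | ant1:(0,3)->S->(1,3)
  grid max=3 at (3,2)
Step 5: ant0:(3,2)->N->(2,2) | ant1:(1,3)->N->(0,3)
  grid max=3 at (2,2)
Step 6: ant0:(2,2)->S->(3,2) | ant1:(0,3)->S->(1,3)
  grid max=3 at (3,2)

(3,2) (1,3)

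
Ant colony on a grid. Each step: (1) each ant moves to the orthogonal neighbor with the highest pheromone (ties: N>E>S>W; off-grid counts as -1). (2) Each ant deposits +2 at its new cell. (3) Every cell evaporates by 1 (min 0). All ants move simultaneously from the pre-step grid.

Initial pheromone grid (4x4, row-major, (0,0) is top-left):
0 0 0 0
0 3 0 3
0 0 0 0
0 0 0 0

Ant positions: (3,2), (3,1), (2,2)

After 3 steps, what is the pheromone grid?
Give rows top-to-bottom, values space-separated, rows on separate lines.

After step 1: ants at (2,2),(2,1),(1,2)
  0 0 0 0
  0 2 1 2
  0 1 1 0
  0 0 0 0
After step 2: ants at (1,2),(1,1),(1,3)
  0 0 0 0
  0 3 2 3
  0 0 0 0
  0 0 0 0
After step 3: ants at (1,3),(1,2),(1,2)
  0 0 0 0
  0 2 5 4
  0 0 0 0
  0 0 0 0

0 0 0 0
0 2 5 4
0 0 0 0
0 0 0 0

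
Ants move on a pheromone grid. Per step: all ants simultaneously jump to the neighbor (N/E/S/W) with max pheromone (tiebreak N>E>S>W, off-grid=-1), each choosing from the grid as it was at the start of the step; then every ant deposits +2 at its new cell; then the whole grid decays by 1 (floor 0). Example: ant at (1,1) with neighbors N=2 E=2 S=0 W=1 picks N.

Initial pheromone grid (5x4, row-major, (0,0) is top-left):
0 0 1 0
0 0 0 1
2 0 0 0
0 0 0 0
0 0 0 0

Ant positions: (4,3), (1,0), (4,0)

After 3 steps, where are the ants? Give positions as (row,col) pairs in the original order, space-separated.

Step 1: ant0:(4,3)->N->(3,3) | ant1:(1,0)->S->(2,0) | ant2:(4,0)->N->(3,0)
  grid max=3 at (2,0)
Step 2: ant0:(3,3)->N->(2,3) | ant1:(2,0)->S->(3,0) | ant2:(3,0)->N->(2,0)
  grid max=4 at (2,0)
Step 3: ant0:(2,3)->N->(1,3) | ant1:(3,0)->N->(2,0) | ant2:(2,0)->S->(3,0)
  grid max=5 at (2,0)

(1,3) (2,0) (3,0)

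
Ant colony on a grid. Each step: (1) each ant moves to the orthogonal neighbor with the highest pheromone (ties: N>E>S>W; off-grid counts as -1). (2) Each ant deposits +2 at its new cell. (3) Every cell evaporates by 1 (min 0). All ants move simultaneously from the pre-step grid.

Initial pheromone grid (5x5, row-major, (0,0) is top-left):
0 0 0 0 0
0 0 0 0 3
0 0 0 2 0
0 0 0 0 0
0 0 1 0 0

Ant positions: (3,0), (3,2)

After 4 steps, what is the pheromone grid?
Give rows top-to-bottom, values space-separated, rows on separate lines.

After step 1: ants at (2,0),(4,2)
  0 0 0 0 0
  0 0 0 0 2
  1 0 0 1 0
  0 0 0 0 0
  0 0 2 0 0
After step 2: ants at (1,0),(3,2)
  0 0 0 0 0
  1 0 0 0 1
  0 0 0 0 0
  0 0 1 0 0
  0 0 1 0 0
After step 3: ants at (0,0),(4,2)
  1 0 0 0 0
  0 0 0 0 0
  0 0 0 0 0
  0 0 0 0 0
  0 0 2 0 0
After step 4: ants at (0,1),(3,2)
  0 1 0 0 0
  0 0 0 0 0
  0 0 0 0 0
  0 0 1 0 0
  0 0 1 0 0

0 1 0 0 0
0 0 0 0 0
0 0 0 0 0
0 0 1 0 0
0 0 1 0 0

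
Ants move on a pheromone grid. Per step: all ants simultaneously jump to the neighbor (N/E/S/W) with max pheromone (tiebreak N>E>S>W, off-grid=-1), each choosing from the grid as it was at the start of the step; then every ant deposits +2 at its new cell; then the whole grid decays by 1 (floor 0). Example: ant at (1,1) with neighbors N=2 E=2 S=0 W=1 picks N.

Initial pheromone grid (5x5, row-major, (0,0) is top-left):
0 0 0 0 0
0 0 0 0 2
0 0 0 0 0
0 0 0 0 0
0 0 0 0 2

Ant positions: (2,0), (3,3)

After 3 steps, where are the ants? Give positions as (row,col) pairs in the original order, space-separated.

Step 1: ant0:(2,0)->N->(1,0) | ant1:(3,3)->N->(2,3)
  grid max=1 at (1,0)
Step 2: ant0:(1,0)->N->(0,0) | ant1:(2,3)->N->(1,3)
  grid max=1 at (0,0)
Step 3: ant0:(0,0)->E->(0,1) | ant1:(1,3)->N->(0,3)
  grid max=1 at (0,1)

(0,1) (0,3)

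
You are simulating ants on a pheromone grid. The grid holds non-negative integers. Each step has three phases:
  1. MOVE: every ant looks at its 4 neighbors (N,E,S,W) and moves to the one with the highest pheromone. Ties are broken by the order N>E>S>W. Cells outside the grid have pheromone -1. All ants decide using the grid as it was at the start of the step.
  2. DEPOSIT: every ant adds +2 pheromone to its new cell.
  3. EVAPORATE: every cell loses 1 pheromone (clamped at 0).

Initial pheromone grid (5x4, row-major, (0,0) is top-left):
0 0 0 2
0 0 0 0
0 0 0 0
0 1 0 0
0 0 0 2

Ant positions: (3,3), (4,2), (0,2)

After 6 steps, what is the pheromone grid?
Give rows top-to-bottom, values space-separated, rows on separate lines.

After step 1: ants at (4,3),(4,3),(0,3)
  0 0 0 3
  0 0 0 0
  0 0 0 0
  0 0 0 0
  0 0 0 5
After step 2: ants at (3,3),(3,3),(1,3)
  0 0 0 2
  0 0 0 1
  0 0 0 0
  0 0 0 3
  0 0 0 4
After step 3: ants at (4,3),(4,3),(0,3)
  0 0 0 3
  0 0 0 0
  0 0 0 0
  0 0 0 2
  0 0 0 7
After step 4: ants at (3,3),(3,3),(1,3)
  0 0 0 2
  0 0 0 1
  0 0 0 0
  0 0 0 5
  0 0 0 6
After step 5: ants at (4,3),(4,3),(0,3)
  0 0 0 3
  0 0 0 0
  0 0 0 0
  0 0 0 4
  0 0 0 9
After step 6: ants at (3,3),(3,3),(1,3)
  0 0 0 2
  0 0 0 1
  0 0 0 0
  0 0 0 7
  0 0 0 8

0 0 0 2
0 0 0 1
0 0 0 0
0 0 0 7
0 0 0 8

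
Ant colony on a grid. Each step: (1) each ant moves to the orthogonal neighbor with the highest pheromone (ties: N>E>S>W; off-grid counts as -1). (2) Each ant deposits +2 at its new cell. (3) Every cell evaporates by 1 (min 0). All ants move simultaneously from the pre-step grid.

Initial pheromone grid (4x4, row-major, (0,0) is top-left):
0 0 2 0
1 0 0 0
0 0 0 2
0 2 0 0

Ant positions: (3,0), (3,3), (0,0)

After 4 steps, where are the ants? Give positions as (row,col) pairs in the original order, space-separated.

Step 1: ant0:(3,0)->E->(3,1) | ant1:(3,3)->N->(2,3) | ant2:(0,0)->S->(1,0)
  grid max=3 at (2,3)
Step 2: ant0:(3,1)->N->(2,1) | ant1:(2,3)->N->(1,3) | ant2:(1,0)->N->(0,0)
  grid max=2 at (2,3)
Step 3: ant0:(2,1)->S->(3,1) | ant1:(1,3)->S->(2,3) | ant2:(0,0)->S->(1,0)
  grid max=3 at (2,3)
Step 4: ant0:(3,1)->N->(2,1) | ant1:(2,3)->N->(1,3) | ant2:(1,0)->N->(0,0)
  grid max=2 at (2,3)

(2,1) (1,3) (0,0)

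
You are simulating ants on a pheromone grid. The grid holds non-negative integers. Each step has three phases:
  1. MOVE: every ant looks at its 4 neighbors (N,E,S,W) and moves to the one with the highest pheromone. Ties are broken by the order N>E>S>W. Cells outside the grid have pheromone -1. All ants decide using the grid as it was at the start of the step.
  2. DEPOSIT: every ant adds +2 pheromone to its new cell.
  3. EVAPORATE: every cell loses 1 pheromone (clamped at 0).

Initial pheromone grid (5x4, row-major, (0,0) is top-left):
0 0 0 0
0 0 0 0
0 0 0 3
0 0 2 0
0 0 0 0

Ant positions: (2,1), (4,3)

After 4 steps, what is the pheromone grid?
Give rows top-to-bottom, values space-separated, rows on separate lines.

After step 1: ants at (1,1),(3,3)
  0 0 0 0
  0 1 0 0
  0 0 0 2
  0 0 1 1
  0 0 0 0
After step 2: ants at (0,1),(2,3)
  0 1 0 0
  0 0 0 0
  0 0 0 3
  0 0 0 0
  0 0 0 0
After step 3: ants at (0,2),(1,3)
  0 0 1 0
  0 0 0 1
  0 0 0 2
  0 0 0 0
  0 0 0 0
After step 4: ants at (0,3),(2,3)
  0 0 0 1
  0 0 0 0
  0 0 0 3
  0 0 0 0
  0 0 0 0

0 0 0 1
0 0 0 0
0 0 0 3
0 0 0 0
0 0 0 0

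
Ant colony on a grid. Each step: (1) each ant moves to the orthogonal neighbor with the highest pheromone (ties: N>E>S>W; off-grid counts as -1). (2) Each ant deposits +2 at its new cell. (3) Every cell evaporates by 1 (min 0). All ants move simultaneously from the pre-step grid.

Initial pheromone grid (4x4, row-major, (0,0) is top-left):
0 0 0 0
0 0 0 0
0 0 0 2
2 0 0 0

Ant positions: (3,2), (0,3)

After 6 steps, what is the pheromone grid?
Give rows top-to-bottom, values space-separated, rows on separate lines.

After step 1: ants at (2,2),(1,3)
  0 0 0 0
  0 0 0 1
  0 0 1 1
  1 0 0 0
After step 2: ants at (2,3),(2,3)
  0 0 0 0
  0 0 0 0
  0 0 0 4
  0 0 0 0
After step 3: ants at (1,3),(1,3)
  0 0 0 0
  0 0 0 3
  0 0 0 3
  0 0 0 0
After step 4: ants at (2,3),(2,3)
  0 0 0 0
  0 0 0 2
  0 0 0 6
  0 0 0 0
After step 5: ants at (1,3),(1,3)
  0 0 0 0
  0 0 0 5
  0 0 0 5
  0 0 0 0
After step 6: ants at (2,3),(2,3)
  0 0 0 0
  0 0 0 4
  0 0 0 8
  0 0 0 0

0 0 0 0
0 0 0 4
0 0 0 8
0 0 0 0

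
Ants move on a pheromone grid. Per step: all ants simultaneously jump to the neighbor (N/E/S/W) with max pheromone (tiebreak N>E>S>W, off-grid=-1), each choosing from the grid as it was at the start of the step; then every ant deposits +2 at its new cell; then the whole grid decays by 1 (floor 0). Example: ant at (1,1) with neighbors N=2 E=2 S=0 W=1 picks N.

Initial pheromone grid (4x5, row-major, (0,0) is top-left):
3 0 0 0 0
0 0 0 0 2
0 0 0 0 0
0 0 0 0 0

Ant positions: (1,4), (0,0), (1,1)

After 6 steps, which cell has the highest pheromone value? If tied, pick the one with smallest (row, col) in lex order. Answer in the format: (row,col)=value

Step 1: ant0:(1,4)->N->(0,4) | ant1:(0,0)->E->(0,1) | ant2:(1,1)->N->(0,1)
  grid max=3 at (0,1)
Step 2: ant0:(0,4)->S->(1,4) | ant1:(0,1)->W->(0,0) | ant2:(0,1)->W->(0,0)
  grid max=5 at (0,0)
Step 3: ant0:(1,4)->N->(0,4) | ant1:(0,0)->E->(0,1) | ant2:(0,0)->E->(0,1)
  grid max=5 at (0,1)
Step 4: ant0:(0,4)->S->(1,4) | ant1:(0,1)->W->(0,0) | ant2:(0,1)->W->(0,0)
  grid max=7 at (0,0)
Step 5: ant0:(1,4)->N->(0,4) | ant1:(0,0)->E->(0,1) | ant2:(0,0)->E->(0,1)
  grid max=7 at (0,1)
Step 6: ant0:(0,4)->S->(1,4) | ant1:(0,1)->W->(0,0) | ant2:(0,1)->W->(0,0)
  grid max=9 at (0,0)
Final grid:
  9 6 0 0 0
  0 0 0 0 2
  0 0 0 0 0
  0 0 0 0 0
Max pheromone 9 at (0,0)

Answer: (0,0)=9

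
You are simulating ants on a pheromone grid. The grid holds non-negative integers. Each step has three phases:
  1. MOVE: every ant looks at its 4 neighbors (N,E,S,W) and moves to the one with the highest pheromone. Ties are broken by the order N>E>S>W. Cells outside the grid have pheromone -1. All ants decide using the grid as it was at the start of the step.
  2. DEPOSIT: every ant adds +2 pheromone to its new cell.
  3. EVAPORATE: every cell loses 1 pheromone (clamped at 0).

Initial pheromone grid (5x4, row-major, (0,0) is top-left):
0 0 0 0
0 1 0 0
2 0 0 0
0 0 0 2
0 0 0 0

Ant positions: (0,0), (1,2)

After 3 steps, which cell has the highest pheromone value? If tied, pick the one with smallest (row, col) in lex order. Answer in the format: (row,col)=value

Answer: (1,1)=4

Derivation:
Step 1: ant0:(0,0)->E->(0,1) | ant1:(1,2)->W->(1,1)
  grid max=2 at (1,1)
Step 2: ant0:(0,1)->S->(1,1) | ant1:(1,1)->N->(0,1)
  grid max=3 at (1,1)
Step 3: ant0:(1,1)->N->(0,1) | ant1:(0,1)->S->(1,1)
  grid max=4 at (1,1)
Final grid:
  0 3 0 0
  0 4 0 0
  0 0 0 0
  0 0 0 0
  0 0 0 0
Max pheromone 4 at (1,1)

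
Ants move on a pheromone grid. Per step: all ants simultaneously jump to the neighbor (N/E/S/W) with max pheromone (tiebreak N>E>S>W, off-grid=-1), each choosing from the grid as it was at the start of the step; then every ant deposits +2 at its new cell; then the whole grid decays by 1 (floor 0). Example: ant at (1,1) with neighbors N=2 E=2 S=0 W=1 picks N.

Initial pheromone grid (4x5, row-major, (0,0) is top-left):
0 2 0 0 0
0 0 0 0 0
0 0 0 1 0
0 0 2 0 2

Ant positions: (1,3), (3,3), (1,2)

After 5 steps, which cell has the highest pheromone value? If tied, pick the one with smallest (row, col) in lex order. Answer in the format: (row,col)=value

Answer: (3,4)=3

Derivation:
Step 1: ant0:(1,3)->S->(2,3) | ant1:(3,3)->E->(3,4) | ant2:(1,2)->N->(0,2)
  grid max=3 at (3,4)
Step 2: ant0:(2,3)->N->(1,3) | ant1:(3,4)->N->(2,4) | ant2:(0,2)->W->(0,1)
  grid max=2 at (0,1)
Step 3: ant0:(1,3)->S->(2,3) | ant1:(2,4)->S->(3,4) | ant2:(0,1)->E->(0,2)
  grid max=3 at (3,4)
Step 4: ant0:(2,3)->N->(1,3) | ant1:(3,4)->N->(2,4) | ant2:(0,2)->W->(0,1)
  grid max=2 at (0,1)
Step 5: ant0:(1,3)->S->(2,3) | ant1:(2,4)->S->(3,4) | ant2:(0,1)->E->(0,2)
  grid max=3 at (3,4)
Final grid:
  0 1 1 0 0
  0 0 0 0 0
  0 0 0 2 0
  0 0 0 0 3
Max pheromone 3 at (3,4)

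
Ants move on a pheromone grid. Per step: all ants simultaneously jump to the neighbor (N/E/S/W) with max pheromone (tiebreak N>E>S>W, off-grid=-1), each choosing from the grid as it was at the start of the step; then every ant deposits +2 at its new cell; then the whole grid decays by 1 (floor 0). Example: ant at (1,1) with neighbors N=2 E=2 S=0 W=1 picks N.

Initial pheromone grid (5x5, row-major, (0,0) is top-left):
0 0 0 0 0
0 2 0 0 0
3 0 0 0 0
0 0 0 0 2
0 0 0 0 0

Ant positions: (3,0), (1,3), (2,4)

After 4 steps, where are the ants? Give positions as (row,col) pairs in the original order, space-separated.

Step 1: ant0:(3,0)->N->(2,0) | ant1:(1,3)->N->(0,3) | ant2:(2,4)->S->(3,4)
  grid max=4 at (2,0)
Step 2: ant0:(2,0)->N->(1,0) | ant1:(0,3)->E->(0,4) | ant2:(3,4)->N->(2,4)
  grid max=3 at (2,0)
Step 3: ant0:(1,0)->S->(2,0) | ant1:(0,4)->S->(1,4) | ant2:(2,4)->S->(3,4)
  grid max=4 at (2,0)
Step 4: ant0:(2,0)->N->(1,0) | ant1:(1,4)->N->(0,4) | ant2:(3,4)->N->(2,4)
  grid max=3 at (2,0)

(1,0) (0,4) (2,4)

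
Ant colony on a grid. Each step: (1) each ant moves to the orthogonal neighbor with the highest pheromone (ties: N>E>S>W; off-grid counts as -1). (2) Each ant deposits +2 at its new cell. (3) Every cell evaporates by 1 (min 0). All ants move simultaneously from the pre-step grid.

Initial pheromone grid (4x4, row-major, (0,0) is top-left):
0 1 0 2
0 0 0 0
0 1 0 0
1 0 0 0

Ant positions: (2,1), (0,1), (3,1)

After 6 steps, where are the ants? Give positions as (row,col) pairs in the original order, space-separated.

Step 1: ant0:(2,1)->N->(1,1) | ant1:(0,1)->E->(0,2) | ant2:(3,1)->N->(2,1)
  grid max=2 at (2,1)
Step 2: ant0:(1,1)->S->(2,1) | ant1:(0,2)->E->(0,3) | ant2:(2,1)->N->(1,1)
  grid max=3 at (2,1)
Step 3: ant0:(2,1)->N->(1,1) | ant1:(0,3)->S->(1,3) | ant2:(1,1)->S->(2,1)
  grid max=4 at (2,1)
Step 4: ant0:(1,1)->S->(2,1) | ant1:(1,3)->N->(0,3) | ant2:(2,1)->N->(1,1)
  grid max=5 at (2,1)
Step 5: ant0:(2,1)->N->(1,1) | ant1:(0,3)->S->(1,3) | ant2:(1,1)->S->(2,1)
  grid max=6 at (2,1)
Step 6: ant0:(1,1)->S->(2,1) | ant1:(1,3)->N->(0,3) | ant2:(2,1)->N->(1,1)
  grid max=7 at (2,1)

(2,1) (0,3) (1,1)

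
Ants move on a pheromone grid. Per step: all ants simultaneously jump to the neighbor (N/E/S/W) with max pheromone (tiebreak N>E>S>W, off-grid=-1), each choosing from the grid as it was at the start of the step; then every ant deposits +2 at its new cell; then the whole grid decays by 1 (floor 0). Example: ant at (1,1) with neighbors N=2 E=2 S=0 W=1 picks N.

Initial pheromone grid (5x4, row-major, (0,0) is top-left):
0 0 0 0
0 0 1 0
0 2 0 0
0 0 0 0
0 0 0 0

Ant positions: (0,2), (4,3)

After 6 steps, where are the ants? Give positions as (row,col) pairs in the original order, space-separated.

Step 1: ant0:(0,2)->S->(1,2) | ant1:(4,3)->N->(3,3)
  grid max=2 at (1,2)
Step 2: ant0:(1,2)->N->(0,2) | ant1:(3,3)->N->(2,3)
  grid max=1 at (0,2)
Step 3: ant0:(0,2)->S->(1,2) | ant1:(2,3)->N->(1,3)
  grid max=2 at (1,2)
Step 4: ant0:(1,2)->E->(1,3) | ant1:(1,3)->W->(1,2)
  grid max=3 at (1,2)
Step 5: ant0:(1,3)->W->(1,2) | ant1:(1,2)->E->(1,3)
  grid max=4 at (1,2)
Step 6: ant0:(1,2)->E->(1,3) | ant1:(1,3)->W->(1,2)
  grid max=5 at (1,2)

(1,3) (1,2)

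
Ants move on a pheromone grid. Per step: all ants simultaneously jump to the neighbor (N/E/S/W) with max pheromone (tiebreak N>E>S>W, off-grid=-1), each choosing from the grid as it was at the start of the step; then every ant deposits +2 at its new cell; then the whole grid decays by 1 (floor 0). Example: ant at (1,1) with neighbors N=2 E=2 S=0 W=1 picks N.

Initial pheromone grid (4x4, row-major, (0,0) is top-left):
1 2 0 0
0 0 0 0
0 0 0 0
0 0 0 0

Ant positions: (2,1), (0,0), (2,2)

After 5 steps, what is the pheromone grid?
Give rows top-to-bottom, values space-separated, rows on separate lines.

After step 1: ants at (1,1),(0,1),(1,2)
  0 3 0 0
  0 1 1 0
  0 0 0 0
  0 0 0 0
After step 2: ants at (0,1),(1,1),(1,1)
  0 4 0 0
  0 4 0 0
  0 0 0 0
  0 0 0 0
After step 3: ants at (1,1),(0,1),(0,1)
  0 7 0 0
  0 5 0 0
  0 0 0 0
  0 0 0 0
After step 4: ants at (0,1),(1,1),(1,1)
  0 8 0 0
  0 8 0 0
  0 0 0 0
  0 0 0 0
After step 5: ants at (1,1),(0,1),(0,1)
  0 11 0 0
  0 9 0 0
  0 0 0 0
  0 0 0 0

0 11 0 0
0 9 0 0
0 0 0 0
0 0 0 0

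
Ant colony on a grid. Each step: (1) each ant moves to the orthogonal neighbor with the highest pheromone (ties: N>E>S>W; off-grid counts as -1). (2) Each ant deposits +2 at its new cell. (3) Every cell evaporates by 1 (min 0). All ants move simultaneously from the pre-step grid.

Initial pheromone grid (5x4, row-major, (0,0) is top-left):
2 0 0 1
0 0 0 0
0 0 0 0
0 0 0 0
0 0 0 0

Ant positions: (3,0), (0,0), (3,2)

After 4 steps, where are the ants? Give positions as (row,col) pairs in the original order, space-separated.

Step 1: ant0:(3,0)->N->(2,0) | ant1:(0,0)->E->(0,1) | ant2:(3,2)->N->(2,2)
  grid max=1 at (0,0)
Step 2: ant0:(2,0)->N->(1,0) | ant1:(0,1)->W->(0,0) | ant2:(2,2)->N->(1,2)
  grid max=2 at (0,0)
Step 3: ant0:(1,0)->N->(0,0) | ant1:(0,0)->S->(1,0) | ant2:(1,2)->N->(0,2)
  grid max=3 at (0,0)
Step 4: ant0:(0,0)->S->(1,0) | ant1:(1,0)->N->(0,0) | ant2:(0,2)->E->(0,3)
  grid max=4 at (0,0)

(1,0) (0,0) (0,3)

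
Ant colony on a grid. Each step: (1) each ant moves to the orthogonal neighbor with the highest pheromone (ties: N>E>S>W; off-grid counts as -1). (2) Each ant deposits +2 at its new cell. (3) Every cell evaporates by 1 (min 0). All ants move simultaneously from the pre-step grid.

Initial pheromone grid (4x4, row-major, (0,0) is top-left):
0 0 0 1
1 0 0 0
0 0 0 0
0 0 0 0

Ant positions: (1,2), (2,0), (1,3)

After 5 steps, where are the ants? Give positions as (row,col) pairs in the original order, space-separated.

Step 1: ant0:(1,2)->N->(0,2) | ant1:(2,0)->N->(1,0) | ant2:(1,3)->N->(0,3)
  grid max=2 at (0,3)
Step 2: ant0:(0,2)->E->(0,3) | ant1:(1,0)->N->(0,0) | ant2:(0,3)->W->(0,2)
  grid max=3 at (0,3)
Step 3: ant0:(0,3)->W->(0,2) | ant1:(0,0)->S->(1,0) | ant2:(0,2)->E->(0,3)
  grid max=4 at (0,3)
Step 4: ant0:(0,2)->E->(0,3) | ant1:(1,0)->N->(0,0) | ant2:(0,3)->W->(0,2)
  grid max=5 at (0,3)
Step 5: ant0:(0,3)->W->(0,2) | ant1:(0,0)->S->(1,0) | ant2:(0,2)->E->(0,3)
  grid max=6 at (0,3)

(0,2) (1,0) (0,3)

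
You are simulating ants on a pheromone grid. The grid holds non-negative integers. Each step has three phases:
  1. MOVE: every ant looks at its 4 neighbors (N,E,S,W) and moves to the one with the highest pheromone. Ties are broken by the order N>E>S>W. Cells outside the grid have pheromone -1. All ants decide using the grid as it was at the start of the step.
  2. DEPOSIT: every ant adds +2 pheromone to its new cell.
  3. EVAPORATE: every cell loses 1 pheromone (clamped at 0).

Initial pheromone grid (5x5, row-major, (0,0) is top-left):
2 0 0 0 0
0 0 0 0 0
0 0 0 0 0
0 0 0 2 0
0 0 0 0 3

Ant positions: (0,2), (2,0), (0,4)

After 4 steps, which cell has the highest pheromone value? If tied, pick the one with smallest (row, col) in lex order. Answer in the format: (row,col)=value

Step 1: ant0:(0,2)->E->(0,3) | ant1:(2,0)->N->(1,0) | ant2:(0,4)->S->(1,4)
  grid max=2 at (4,4)
Step 2: ant0:(0,3)->E->(0,4) | ant1:(1,0)->N->(0,0) | ant2:(1,4)->N->(0,4)
  grid max=3 at (0,4)
Step 3: ant0:(0,4)->S->(1,4) | ant1:(0,0)->E->(0,1) | ant2:(0,4)->S->(1,4)
  grid max=3 at (1,4)
Step 4: ant0:(1,4)->N->(0,4) | ant1:(0,1)->W->(0,0) | ant2:(1,4)->N->(0,4)
  grid max=5 at (0,4)
Final grid:
  2 0 0 0 5
  0 0 0 0 2
  0 0 0 0 0
  0 0 0 0 0
  0 0 0 0 0
Max pheromone 5 at (0,4)

Answer: (0,4)=5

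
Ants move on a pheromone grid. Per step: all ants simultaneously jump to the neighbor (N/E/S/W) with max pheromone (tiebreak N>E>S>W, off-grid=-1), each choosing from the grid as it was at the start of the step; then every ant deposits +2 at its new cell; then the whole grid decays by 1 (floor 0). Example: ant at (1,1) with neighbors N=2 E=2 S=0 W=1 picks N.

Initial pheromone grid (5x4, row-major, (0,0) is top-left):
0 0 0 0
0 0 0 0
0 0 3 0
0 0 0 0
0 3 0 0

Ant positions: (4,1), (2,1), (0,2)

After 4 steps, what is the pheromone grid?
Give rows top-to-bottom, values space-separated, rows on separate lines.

After step 1: ants at (3,1),(2,2),(0,3)
  0 0 0 1
  0 0 0 0
  0 0 4 0
  0 1 0 0
  0 2 0 0
After step 2: ants at (4,1),(1,2),(1,3)
  0 0 0 0
  0 0 1 1
  0 0 3 0
  0 0 0 0
  0 3 0 0
After step 3: ants at (3,1),(2,2),(1,2)
  0 0 0 0
  0 0 2 0
  0 0 4 0
  0 1 0 0
  0 2 0 0
After step 4: ants at (4,1),(1,2),(2,2)
  0 0 0 0
  0 0 3 0
  0 0 5 0
  0 0 0 0
  0 3 0 0

0 0 0 0
0 0 3 0
0 0 5 0
0 0 0 0
0 3 0 0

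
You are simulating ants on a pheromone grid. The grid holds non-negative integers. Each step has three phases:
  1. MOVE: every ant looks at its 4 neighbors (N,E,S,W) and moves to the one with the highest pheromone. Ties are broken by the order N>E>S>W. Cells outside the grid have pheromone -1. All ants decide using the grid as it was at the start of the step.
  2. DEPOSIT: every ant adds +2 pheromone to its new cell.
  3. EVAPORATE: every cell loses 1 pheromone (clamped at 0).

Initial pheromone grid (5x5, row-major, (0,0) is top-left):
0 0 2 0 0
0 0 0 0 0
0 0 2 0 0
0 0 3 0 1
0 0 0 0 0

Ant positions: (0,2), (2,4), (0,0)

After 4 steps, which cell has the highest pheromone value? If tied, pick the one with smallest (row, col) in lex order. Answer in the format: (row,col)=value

Answer: (0,2)=6

Derivation:
Step 1: ant0:(0,2)->E->(0,3) | ant1:(2,4)->S->(3,4) | ant2:(0,0)->E->(0,1)
  grid max=2 at (3,2)
Step 2: ant0:(0,3)->W->(0,2) | ant1:(3,4)->N->(2,4) | ant2:(0,1)->E->(0,2)
  grid max=4 at (0,2)
Step 3: ant0:(0,2)->E->(0,3) | ant1:(2,4)->S->(3,4) | ant2:(0,2)->E->(0,3)
  grid max=3 at (0,2)
Step 4: ant0:(0,3)->W->(0,2) | ant1:(3,4)->N->(2,4) | ant2:(0,3)->W->(0,2)
  grid max=6 at (0,2)
Final grid:
  0 0 6 2 0
  0 0 0 0 0
  0 0 0 0 1
  0 0 0 0 1
  0 0 0 0 0
Max pheromone 6 at (0,2)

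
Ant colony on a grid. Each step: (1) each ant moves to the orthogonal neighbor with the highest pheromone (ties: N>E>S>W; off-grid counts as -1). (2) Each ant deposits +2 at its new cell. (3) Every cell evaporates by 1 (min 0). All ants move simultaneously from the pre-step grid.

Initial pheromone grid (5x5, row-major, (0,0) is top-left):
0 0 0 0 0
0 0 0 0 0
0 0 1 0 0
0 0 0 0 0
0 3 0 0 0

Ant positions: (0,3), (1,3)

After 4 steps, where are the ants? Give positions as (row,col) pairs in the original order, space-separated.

Step 1: ant0:(0,3)->E->(0,4) | ant1:(1,3)->N->(0,3)
  grid max=2 at (4,1)
Step 2: ant0:(0,4)->W->(0,3) | ant1:(0,3)->E->(0,4)
  grid max=2 at (0,3)
Step 3: ant0:(0,3)->E->(0,4) | ant1:(0,4)->W->(0,3)
  grid max=3 at (0,3)
Step 4: ant0:(0,4)->W->(0,3) | ant1:(0,3)->E->(0,4)
  grid max=4 at (0,3)

(0,3) (0,4)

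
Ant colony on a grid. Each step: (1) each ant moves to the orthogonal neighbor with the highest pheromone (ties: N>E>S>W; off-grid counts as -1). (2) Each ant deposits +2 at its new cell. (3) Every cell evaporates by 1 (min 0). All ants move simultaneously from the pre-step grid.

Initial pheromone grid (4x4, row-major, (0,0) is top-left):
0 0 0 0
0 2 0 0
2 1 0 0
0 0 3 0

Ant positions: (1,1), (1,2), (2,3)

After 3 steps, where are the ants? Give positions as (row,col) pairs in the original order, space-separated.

Step 1: ant0:(1,1)->S->(2,1) | ant1:(1,2)->W->(1,1) | ant2:(2,3)->N->(1,3)
  grid max=3 at (1,1)
Step 2: ant0:(2,1)->N->(1,1) | ant1:(1,1)->S->(2,1) | ant2:(1,3)->N->(0,3)
  grid max=4 at (1,1)
Step 3: ant0:(1,1)->S->(2,1) | ant1:(2,1)->N->(1,1) | ant2:(0,3)->S->(1,3)
  grid max=5 at (1,1)

(2,1) (1,1) (1,3)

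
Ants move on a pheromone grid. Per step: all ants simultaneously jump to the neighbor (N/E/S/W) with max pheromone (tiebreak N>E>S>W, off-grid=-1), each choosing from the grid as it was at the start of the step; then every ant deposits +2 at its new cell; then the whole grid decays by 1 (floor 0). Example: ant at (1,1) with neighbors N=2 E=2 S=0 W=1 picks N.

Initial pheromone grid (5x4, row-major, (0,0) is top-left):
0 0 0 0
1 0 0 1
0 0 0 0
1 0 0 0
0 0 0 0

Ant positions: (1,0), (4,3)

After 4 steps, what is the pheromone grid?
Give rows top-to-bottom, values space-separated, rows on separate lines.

After step 1: ants at (0,0),(3,3)
  1 0 0 0
  0 0 0 0
  0 0 0 0
  0 0 0 1
  0 0 0 0
After step 2: ants at (0,1),(2,3)
  0 1 0 0
  0 0 0 0
  0 0 0 1
  0 0 0 0
  0 0 0 0
After step 3: ants at (0,2),(1,3)
  0 0 1 0
  0 0 0 1
  0 0 0 0
  0 0 0 0
  0 0 0 0
After step 4: ants at (0,3),(0,3)
  0 0 0 3
  0 0 0 0
  0 0 0 0
  0 0 0 0
  0 0 0 0

0 0 0 3
0 0 0 0
0 0 0 0
0 0 0 0
0 0 0 0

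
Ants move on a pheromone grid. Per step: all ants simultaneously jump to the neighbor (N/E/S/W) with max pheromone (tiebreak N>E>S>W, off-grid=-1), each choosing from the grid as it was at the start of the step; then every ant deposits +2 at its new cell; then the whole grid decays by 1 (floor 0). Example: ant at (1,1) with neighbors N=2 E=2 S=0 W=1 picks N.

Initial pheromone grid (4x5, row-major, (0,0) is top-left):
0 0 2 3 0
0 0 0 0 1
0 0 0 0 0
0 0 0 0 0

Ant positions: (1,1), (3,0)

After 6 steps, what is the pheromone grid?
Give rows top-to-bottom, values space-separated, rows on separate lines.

After step 1: ants at (0,1),(2,0)
  0 1 1 2 0
  0 0 0 0 0
  1 0 0 0 0
  0 0 0 0 0
After step 2: ants at (0,2),(1,0)
  0 0 2 1 0
  1 0 0 0 0
  0 0 0 0 0
  0 0 0 0 0
After step 3: ants at (0,3),(0,0)
  1 0 1 2 0
  0 0 0 0 0
  0 0 0 0 0
  0 0 0 0 0
After step 4: ants at (0,2),(0,1)
  0 1 2 1 0
  0 0 0 0 0
  0 0 0 0 0
  0 0 0 0 0
After step 5: ants at (0,3),(0,2)
  0 0 3 2 0
  0 0 0 0 0
  0 0 0 0 0
  0 0 0 0 0
After step 6: ants at (0,2),(0,3)
  0 0 4 3 0
  0 0 0 0 0
  0 0 0 0 0
  0 0 0 0 0

0 0 4 3 0
0 0 0 0 0
0 0 0 0 0
0 0 0 0 0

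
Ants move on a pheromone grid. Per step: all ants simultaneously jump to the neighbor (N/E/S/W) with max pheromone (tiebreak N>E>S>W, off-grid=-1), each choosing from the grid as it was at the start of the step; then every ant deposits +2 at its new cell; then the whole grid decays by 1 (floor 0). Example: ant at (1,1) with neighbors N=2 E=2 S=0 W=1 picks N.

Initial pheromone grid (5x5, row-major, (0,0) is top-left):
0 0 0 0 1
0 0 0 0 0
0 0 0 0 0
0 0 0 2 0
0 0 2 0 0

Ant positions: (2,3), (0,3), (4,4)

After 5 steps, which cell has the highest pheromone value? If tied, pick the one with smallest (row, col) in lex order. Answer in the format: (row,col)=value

Step 1: ant0:(2,3)->S->(3,3) | ant1:(0,3)->E->(0,4) | ant2:(4,4)->N->(3,4)
  grid max=3 at (3,3)
Step 2: ant0:(3,3)->E->(3,4) | ant1:(0,4)->S->(1,4) | ant2:(3,4)->W->(3,3)
  grid max=4 at (3,3)
Step 3: ant0:(3,4)->W->(3,3) | ant1:(1,4)->N->(0,4) | ant2:(3,3)->E->(3,4)
  grid max=5 at (3,3)
Step 4: ant0:(3,3)->E->(3,4) | ant1:(0,4)->S->(1,4) | ant2:(3,4)->W->(3,3)
  grid max=6 at (3,3)
Step 5: ant0:(3,4)->W->(3,3) | ant1:(1,4)->N->(0,4) | ant2:(3,3)->E->(3,4)
  grid max=7 at (3,3)
Final grid:
  0 0 0 0 2
  0 0 0 0 0
  0 0 0 0 0
  0 0 0 7 5
  0 0 0 0 0
Max pheromone 7 at (3,3)

Answer: (3,3)=7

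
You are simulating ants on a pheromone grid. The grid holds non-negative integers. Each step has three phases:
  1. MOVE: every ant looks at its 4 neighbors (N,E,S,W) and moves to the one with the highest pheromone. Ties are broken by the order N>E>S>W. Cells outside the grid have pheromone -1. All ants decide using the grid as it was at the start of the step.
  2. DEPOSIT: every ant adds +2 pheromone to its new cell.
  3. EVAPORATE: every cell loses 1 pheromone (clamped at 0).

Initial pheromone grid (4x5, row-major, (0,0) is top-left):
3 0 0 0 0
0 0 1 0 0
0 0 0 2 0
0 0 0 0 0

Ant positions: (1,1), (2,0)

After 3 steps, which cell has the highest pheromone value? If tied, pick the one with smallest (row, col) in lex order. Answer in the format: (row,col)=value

Answer: (0,0)=2

Derivation:
Step 1: ant0:(1,1)->E->(1,2) | ant1:(2,0)->N->(1,0)
  grid max=2 at (0,0)
Step 2: ant0:(1,2)->N->(0,2) | ant1:(1,0)->N->(0,0)
  grid max=3 at (0,0)
Step 3: ant0:(0,2)->S->(1,2) | ant1:(0,0)->E->(0,1)
  grid max=2 at (0,0)
Final grid:
  2 1 0 0 0
  0 0 2 0 0
  0 0 0 0 0
  0 0 0 0 0
Max pheromone 2 at (0,0)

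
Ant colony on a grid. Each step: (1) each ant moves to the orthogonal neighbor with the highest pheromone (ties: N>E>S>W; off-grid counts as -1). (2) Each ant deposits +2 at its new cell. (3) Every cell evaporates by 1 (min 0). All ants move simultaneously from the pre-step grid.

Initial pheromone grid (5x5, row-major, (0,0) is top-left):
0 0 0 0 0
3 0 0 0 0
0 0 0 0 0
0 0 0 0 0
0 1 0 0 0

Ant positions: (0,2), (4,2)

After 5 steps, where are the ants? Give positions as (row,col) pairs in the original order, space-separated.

Step 1: ant0:(0,2)->E->(0,3) | ant1:(4,2)->W->(4,1)
  grid max=2 at (1,0)
Step 2: ant0:(0,3)->E->(0,4) | ant1:(4,1)->N->(3,1)
  grid max=1 at (0,4)
Step 3: ant0:(0,4)->S->(1,4) | ant1:(3,1)->S->(4,1)
  grid max=2 at (4,1)
Step 4: ant0:(1,4)->N->(0,4) | ant1:(4,1)->N->(3,1)
  grid max=1 at (0,4)
Step 5: ant0:(0,4)->S->(1,4) | ant1:(3,1)->S->(4,1)
  grid max=2 at (4,1)

(1,4) (4,1)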